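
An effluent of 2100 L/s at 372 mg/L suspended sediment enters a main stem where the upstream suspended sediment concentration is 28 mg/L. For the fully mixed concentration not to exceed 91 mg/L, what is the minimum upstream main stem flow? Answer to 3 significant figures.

Set C_mix = 91: (Q·28.00 + 2100·372.0) / (Q + 2100) = 91
→ Q = 2100·(372.0 − 91)/(91 − 28.00) = 9367 L/s.

9370 L/s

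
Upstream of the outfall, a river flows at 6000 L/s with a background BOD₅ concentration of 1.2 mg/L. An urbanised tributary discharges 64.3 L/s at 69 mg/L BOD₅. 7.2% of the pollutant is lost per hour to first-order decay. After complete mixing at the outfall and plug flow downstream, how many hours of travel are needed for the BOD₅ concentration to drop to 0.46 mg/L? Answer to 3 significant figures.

Conservation of mass: C = (6000·1.200 + 64.30·69.00) / 6064 = 11640/6064 = 1.919 mg/L.
7.2%/h lost → k = −ln(1 − 0.072) = 0.07472 h⁻¹.
1.919·exp(−k·t) = 0.46 → t = ln(1.919/0.46)/k = 68810 s = 19.11 h.

19.1 h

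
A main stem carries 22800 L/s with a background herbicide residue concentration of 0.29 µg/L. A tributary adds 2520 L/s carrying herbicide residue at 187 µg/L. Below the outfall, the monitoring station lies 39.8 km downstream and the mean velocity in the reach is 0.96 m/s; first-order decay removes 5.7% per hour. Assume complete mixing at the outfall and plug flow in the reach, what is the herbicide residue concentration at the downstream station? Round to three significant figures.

Flow-weighted average: C = (22800·0.2900 + 2520·187.0) / 25320 = 477900/25320 = 18.87 µg/L.
Travel time t = 39.8·1000 / 0.96 = 41460 s = 11.52 h.
5.7%/h lost → k = −ln(1 − 0.057) = 0.05869 h⁻¹.
Applying C = C₀e^(−kt): 18.87 × 0.5087 = 9.601 µg/L.

9.60 µg/L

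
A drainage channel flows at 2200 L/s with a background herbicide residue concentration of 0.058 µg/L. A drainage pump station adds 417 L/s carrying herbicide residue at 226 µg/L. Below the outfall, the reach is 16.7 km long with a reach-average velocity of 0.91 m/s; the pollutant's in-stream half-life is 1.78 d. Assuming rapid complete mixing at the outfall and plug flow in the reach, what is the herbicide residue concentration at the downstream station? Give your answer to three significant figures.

Flow-weighted average: C = (2200·0.05800 + 417.0·226.0) / 2617 = 94370/2617 = 36.06 µg/L.
Travel time t = 16.7·1000 / 0.91 = 18350 s = 5.098 h.
Half-life 1.78 d → k = ln 2 / 1.78 = 0.3894 d⁻¹.
Applying C = C₀e^(−kt): 36.06 × 0.9206 = 33.20 µg/L.

33.2 µg/L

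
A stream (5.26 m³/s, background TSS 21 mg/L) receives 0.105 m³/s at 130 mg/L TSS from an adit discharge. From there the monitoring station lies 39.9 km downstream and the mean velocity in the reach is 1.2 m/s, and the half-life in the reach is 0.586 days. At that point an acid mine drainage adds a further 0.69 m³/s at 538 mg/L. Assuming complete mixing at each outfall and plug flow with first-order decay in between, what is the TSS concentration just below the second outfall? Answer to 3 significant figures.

Flow-weighted average: C = (5.260·21.00 + 0.1050·130.0) / 5.365 = 124.1/5.365 = 23.13 mg/L; combined flow 5.365 m³/s.
Travel time t = 39.9·1000 / 1.2 = 33250 s = 9.236 h.
Half-life 0.586 d → k = ln 2 / 0.586 = 1.183 d⁻¹.
Applying C = C₀e^(−kt): 23.13 × 0.6343 = 14.67 mg/L.
At the second outfall, C = (5.365·14.67 + 0.6900·538.0) / (5.365 + 0.6900) = 74.31 mg/L.

74.3 mg/L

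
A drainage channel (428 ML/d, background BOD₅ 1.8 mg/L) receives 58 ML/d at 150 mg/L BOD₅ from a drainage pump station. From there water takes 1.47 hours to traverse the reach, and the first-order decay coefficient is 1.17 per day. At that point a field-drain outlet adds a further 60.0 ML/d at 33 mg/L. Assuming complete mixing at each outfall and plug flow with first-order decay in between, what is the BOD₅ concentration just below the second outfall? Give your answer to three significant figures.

19.8 mg/L

Flow-weighted average: C = (428.0·1.800 + 58.00·150.0) / 486.0 = 9470/486.0 = 19.49 mg/L; combined flow 486.0 ML/d.
Decay over the reach: 19.49·exp(−kt) = 19.49·0.9308 = 18.14 mg/L.
Second outfall: C = (486.0·18.14 + 60.00·33.00)/546.0 = 19.77 mg/L.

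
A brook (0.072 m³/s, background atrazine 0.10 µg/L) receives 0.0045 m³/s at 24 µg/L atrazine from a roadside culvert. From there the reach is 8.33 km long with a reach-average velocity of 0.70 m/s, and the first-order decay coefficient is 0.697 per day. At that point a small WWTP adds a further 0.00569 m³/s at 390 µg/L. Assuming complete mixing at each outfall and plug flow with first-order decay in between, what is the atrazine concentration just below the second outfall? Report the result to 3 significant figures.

28.3 µg/L

After mixing, C = (0.07200·0.1000 + 0.004500·24.00) / 0.07650 = 0.1152/0.07650 = 1.506 µg/L; combined flow 0.07650 m³/s.
Travel time t = 8.33·1000 / 0.70 = 11900 s = 3.306 h.
First-order decay: C = 1.506·exp(−k·t) = 1.506·0.9085 = 1.368 µg/L.
At the second outfall, C = (0.07650·1.368 + 0.005690·390.0) / (0.07650 + 0.005690) = 28.27 µg/L.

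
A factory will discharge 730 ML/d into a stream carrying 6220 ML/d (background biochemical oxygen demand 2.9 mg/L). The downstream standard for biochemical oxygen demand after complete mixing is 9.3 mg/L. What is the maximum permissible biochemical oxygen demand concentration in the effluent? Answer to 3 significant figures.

63.8 mg/L

At the limit, (Qr·Cr + Qe·Cₑ)/(Qr + Qe) = 9.3:
Cₑ = (6950·9.3 − 6220·2.900) / 730.0 = 63.83 mg/L.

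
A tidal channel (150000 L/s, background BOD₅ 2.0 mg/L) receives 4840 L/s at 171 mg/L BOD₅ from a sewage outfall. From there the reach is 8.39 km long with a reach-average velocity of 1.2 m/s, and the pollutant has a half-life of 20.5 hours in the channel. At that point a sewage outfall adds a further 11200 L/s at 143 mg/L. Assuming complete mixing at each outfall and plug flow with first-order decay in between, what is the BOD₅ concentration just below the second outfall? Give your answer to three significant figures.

16.0 mg/L

Mixed concentration C = ΣQC/ΣQ = (150000·2.000 + 4840·171.0) / 154800 = 1128000/154800 = 7.283 mg/L; combined flow 154800 L/s.
Travel time t = 8.39·1000 / 1.2 = 6992 s = 1.942 h.
Half-life 20.5 h → k = ln 2 / 20.5 = 0.03381 h⁻¹ = 0.8115 d⁻¹.
Applying C = C₀e^(−kt): 7.283 × 0.9364 = 6.820 mg/L.
At the second outfall, C = (154800·6.820 + 11200·143.0) / (154800 + 11200) = 16.01 mg/L.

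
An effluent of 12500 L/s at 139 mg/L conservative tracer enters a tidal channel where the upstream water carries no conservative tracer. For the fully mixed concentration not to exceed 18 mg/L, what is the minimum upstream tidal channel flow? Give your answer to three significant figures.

84000 L/s

Set C_mix = 18: (Q·0 + 12500·139.0) / (Q + 12500) = 18
→ Q = 12500·(139.0 − 18)/(18 − 0) = 84030 L/s.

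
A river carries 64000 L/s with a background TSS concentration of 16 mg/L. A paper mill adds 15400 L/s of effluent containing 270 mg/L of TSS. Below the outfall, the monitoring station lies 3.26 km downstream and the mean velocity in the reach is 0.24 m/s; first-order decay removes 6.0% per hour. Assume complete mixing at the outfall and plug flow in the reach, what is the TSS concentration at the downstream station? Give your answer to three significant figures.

Conservation of mass: C = (64000·16.00 + 15400·270.0) / 79400 = 5182000/79400 = 65.26 mg/L.
Travel time t = 3.26·1000 / 0.24 = 13580 s = 3.773 h.
6.0%/h lost → k = −ln(1 − 0.06) = 0.06188 h⁻¹.
After decay, C = 65.26 × e^(−kt) = 65.26 × 0.7918 = 51.68 mg/L.

51.7 mg/L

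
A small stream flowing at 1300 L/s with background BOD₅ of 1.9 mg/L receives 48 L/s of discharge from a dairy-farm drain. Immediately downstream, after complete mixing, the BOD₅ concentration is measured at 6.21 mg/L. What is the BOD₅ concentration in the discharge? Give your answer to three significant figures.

123 mg/L

Mass balance: 1300·1.900 + 48.00·Cₑ = 1348·6.210
→ Cₑ = (1348·6.210 − 1300·1.900) / 48.00 = 122.9 mg/L.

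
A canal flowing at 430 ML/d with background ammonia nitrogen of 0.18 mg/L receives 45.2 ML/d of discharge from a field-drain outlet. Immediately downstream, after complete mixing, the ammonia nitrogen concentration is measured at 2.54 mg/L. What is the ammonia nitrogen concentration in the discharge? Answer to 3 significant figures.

25.0 mg/L

Mass balance: 430.0·0.1800 + 45.20·Cₑ = 475.2·2.540
→ Cₑ = (475.2·2.540 − 430.0·0.1800) / 45.20 = 24.99 mg/L.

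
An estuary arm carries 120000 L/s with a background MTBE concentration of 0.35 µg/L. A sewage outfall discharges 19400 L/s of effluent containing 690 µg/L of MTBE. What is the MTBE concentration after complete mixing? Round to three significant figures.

Mass balance: C = (120000·0.3500 + 19400·690.0) / 139400 = 13430000/139400 = 96.33 µg/L.

96.3 µg/L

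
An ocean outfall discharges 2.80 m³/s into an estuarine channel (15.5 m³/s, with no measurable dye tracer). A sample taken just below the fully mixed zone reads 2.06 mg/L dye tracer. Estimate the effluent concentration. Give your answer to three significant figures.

13.5 mg/L

Mass balance: 15.50·0 + 2.800·Cₑ = 18.30·2.060
→ Cₑ = (18.30·2.060 − 15.50·0) / 2.800 = 13.46 mg/L.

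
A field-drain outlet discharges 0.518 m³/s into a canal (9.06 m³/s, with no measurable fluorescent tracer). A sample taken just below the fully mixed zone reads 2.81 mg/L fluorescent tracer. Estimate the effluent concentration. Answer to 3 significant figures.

Mass balance: 9.060·0 + 0.5180·Cₑ = 9.578·2.810
→ Cₑ = (9.578·2.810 − 9.060·0) / 0.5180 = 51.96 mg/L.

52.0 mg/L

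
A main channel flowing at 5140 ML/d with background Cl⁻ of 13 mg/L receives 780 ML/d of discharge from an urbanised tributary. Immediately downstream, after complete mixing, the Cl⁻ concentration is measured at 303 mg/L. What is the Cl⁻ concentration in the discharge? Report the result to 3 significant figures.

2210 mg/L

Mass balance: 5140·13.00 + 780.0·Cₑ = 5920·303.0
→ Cₑ = (5920·303.0 − 5140·13.00) / 780.0 = 2214 mg/L.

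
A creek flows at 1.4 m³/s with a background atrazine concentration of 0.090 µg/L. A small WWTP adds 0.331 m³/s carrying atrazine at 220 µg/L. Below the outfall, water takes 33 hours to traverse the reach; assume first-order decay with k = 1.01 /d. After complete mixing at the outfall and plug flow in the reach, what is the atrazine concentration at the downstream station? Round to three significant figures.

10.5 µg/L

Mixed concentration C = ΣQC/ΣQ = (1.400·0.09000 + 0.3310·220.0) / 1.731 = 72.95/1.731 = 42.14 µg/L.
Applying C = C₀e^(−kt): 42.14 × 0.2494 = 10.51 µg/L.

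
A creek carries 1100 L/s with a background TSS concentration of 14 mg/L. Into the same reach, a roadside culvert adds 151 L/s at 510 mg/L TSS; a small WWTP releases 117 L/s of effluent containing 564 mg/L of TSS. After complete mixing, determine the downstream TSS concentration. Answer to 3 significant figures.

116 mg/L

Conservation of mass: C = (1100·14.00 + 151.0·510.0 + 117.0·564.0) / 1368 = 158400/1368 = 115.8 mg/L.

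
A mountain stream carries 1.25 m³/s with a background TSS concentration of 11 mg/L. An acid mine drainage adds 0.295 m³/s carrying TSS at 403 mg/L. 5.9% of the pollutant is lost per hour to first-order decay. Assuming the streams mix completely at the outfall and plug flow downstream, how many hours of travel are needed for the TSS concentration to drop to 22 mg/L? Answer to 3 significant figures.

22.4 h

Mixed concentration C = ΣQC/ΣQ = (1.250·11.00 + 0.2950·403.0) / 1.545 = 132.6/1.545 = 85.85 mg/L.
5.9%/h lost → k = −ln(1 − 0.059) = 0.06081 h⁻¹.
85.85·exp(−k·t) = 22 → t = ln(85.85/22)/k = 80600 s = 22.39 h.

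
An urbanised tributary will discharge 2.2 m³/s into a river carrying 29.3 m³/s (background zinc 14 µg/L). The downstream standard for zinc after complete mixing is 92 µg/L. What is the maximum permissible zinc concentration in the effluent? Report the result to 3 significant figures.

1130 µg/L

At the limit, (Qr·Cr + Qe·Cₑ)/(Qr + Qe) = 92:
Cₑ = (31.50·92 − 29.30·14.00) / 2.200 = 1131 µg/L.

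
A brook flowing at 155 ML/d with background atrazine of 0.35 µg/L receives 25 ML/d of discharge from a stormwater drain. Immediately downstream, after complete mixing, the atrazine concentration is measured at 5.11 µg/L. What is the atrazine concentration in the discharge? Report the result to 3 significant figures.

Mass balance: 155.0·0.3500 + 25.00·Cₑ = 180.0·5.110
→ Cₑ = (180.0·5.110 − 155.0·0.3500) / 25.00 = 34.62 µg/L.

34.6 µg/L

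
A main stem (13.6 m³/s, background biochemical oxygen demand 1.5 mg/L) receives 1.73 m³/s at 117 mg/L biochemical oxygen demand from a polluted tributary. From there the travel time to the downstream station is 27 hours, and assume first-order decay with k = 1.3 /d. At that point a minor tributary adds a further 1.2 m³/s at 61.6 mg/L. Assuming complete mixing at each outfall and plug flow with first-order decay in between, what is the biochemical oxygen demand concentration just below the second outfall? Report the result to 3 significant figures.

Mixed concentration C = ΣQC/ΣQ = (13.60·1.500 + 1.730·117.0) / 15.33 = 222.8/15.33 = 14.53 mg/L; combined flow 15.33 m³/s.
Applying C = C₀e^(−kt): 14.53 × 0.2317 = 3.367 mg/L.
At the second outfall, C = (15.33·3.367 + 1.200·61.60) / (15.33 + 1.200) = 7.594 mg/L.

7.59 mg/L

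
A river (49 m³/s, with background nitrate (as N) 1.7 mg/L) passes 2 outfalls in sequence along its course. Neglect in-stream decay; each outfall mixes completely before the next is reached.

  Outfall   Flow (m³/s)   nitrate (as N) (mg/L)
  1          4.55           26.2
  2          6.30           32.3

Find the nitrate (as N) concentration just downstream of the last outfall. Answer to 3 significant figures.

6.78 mg/L

After outfall 1: Q = 49.00 + 4.550 = 53.55 m³/s; C = (49.00·1.700 + 4.550·26.20)/53.55 = 3.782 mg/L.
After outfall 2: Q = 53.55 + 6.300 = 59.85 m³/s; C = (53.55·3.782 + 6.300·32.30)/59.85 = 6.784 mg/L.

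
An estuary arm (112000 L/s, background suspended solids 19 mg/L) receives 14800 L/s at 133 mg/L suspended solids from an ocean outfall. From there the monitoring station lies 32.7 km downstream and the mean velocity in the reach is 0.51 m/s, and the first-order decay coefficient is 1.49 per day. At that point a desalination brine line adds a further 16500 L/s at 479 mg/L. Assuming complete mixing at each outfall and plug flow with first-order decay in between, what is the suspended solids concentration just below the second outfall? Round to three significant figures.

Conservation of mass: C = (112000·19.00 + 14800·133.0) / 126800 = 4096000/126800 = 32.31 mg/L; combined flow 126800 L/s.
Travel time t = 32.7·1000 / 0.51 = 64120 s = 17.81 h.
Applying C = C₀e^(−kt): 32.31 × 0.3310 = 10.69 mg/L.
Second outfall: C = (126800·10.69 + 16500·479.0)/143300 = 64.61 mg/L.

64.6 mg/L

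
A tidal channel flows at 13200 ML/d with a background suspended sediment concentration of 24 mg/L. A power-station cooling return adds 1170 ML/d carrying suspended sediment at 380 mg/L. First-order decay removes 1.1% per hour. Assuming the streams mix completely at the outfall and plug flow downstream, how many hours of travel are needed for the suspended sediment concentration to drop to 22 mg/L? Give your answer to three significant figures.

Mass balance: C = (13200·24.00 + 1170·380.0) / 14370 = 761400/14370 = 52.99 mg/L.
1.1%/h lost → k = −ln(1 − 0.011) = 0.01106 h⁻¹.
52.99·exp(−k·t) = 22 → t = ln(52.99/22)/k = 286100 s = 79.47 h.

79.5 h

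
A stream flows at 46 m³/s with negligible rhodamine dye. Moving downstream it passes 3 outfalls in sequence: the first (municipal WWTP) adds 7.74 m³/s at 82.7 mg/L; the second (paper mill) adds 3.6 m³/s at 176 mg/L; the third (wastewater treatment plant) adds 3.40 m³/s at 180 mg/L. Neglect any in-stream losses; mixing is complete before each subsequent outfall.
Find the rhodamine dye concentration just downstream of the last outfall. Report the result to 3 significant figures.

Below outfall 1: Q → 53.74 m³/s, C = (46.00·0 + 7.740·82.70)/53.74 = 11.91 mg/L.
Below outfall 2: Q → 57.34 m³/s, C = (53.74·11.91 + 3.600·176.0)/57.34 = 22.21 mg/L.
Below outfall 3: Q → 60.74 m³/s, C = (57.34·22.21 + 3.400·180.0)/60.74 = 31.05 mg/L.

31.0 mg/L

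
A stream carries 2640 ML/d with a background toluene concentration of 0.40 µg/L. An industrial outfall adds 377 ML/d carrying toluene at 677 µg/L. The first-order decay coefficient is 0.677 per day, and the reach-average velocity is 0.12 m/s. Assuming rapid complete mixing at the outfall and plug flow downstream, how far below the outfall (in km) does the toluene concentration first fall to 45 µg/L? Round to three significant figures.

9.73 km

Flow-weighted average: C = (2640·0.4000 + 377.0·677.0) / 3017 = 256300/3017 = 84.95 µg/L.
Set 84.95·exp(−k·t) = 45 → t = ln(84.95/45)/k = 81090 s = 22.52 h.
Distance = v·t = 0.12·81090 = 9730 m = 9.730 km.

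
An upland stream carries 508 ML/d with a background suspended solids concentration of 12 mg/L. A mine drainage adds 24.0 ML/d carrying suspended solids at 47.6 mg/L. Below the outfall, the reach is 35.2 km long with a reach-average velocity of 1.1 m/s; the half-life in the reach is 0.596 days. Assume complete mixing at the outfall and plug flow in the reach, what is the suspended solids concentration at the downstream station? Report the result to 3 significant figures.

8.84 mg/L

Conservation of mass: C = (508.0·12.00 + 24.00·47.60) / 532.0 = 7238/532.0 = 13.61 mg/L.
Travel time t = 35.2·1000 / 1.1 = 32000 s = 8.889 h.
Half-life 0.596 d → k = ln 2 / 0.596 = 1.163 d⁻¹.
After decay, C = 13.61 × e^(−kt) = 13.61 × 0.6500 = 8.844 mg/L.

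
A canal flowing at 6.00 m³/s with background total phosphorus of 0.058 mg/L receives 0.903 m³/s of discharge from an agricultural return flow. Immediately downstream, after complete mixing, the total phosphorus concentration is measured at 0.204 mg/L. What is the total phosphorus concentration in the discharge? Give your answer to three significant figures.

Mass balance: 6.000·0.05800 + 0.9030·Cₑ = 6.903·0.2040
→ Cₑ = (6.903·0.2040 − 6.000·0.05800) / 0.9030 = 1.174 mg/L.

1.17 mg/L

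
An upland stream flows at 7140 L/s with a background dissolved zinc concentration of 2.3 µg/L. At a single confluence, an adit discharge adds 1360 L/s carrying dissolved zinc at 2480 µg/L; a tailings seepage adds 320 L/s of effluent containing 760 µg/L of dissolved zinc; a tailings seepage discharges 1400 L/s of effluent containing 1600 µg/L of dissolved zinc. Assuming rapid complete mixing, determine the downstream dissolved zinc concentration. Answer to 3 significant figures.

575 µg/L

After mixing, C = (7140·2.300 + 1360·2480 + 320.0·760.0 + 1400·1600) / 10220 = 5872000/10220 = 574.6 µg/L.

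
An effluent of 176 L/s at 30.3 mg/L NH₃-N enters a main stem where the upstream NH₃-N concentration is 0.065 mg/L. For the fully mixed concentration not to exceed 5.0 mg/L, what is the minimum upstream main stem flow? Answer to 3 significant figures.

Set C_mix = 5.0: (Q·0.06500 + 176.0·30.30) / (Q + 176.0) = 5.0
→ Q = 176.0·(30.30 − 5.0)/(5.0 − 0.06500) = 902.3 L/s.

902 L/s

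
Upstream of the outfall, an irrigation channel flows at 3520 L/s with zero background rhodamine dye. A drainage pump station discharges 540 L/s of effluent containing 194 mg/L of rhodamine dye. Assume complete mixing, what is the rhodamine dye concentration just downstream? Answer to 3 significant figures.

After mixing, C = (3520·0 + 540.0·194.0) / 4060 = 104800/4060 = 25.80 mg/L.

25.8 mg/L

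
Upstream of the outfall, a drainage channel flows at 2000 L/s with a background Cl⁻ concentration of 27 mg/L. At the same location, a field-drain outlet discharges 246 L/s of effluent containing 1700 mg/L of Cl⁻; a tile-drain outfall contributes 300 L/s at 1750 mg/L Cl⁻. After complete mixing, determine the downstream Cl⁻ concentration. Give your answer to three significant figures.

After mixing, C = (2000·27.00 + 246.0·1700 + 300.0·1750) / 2546 = 997200/2546 = 391.7 mg/L.

392 mg/L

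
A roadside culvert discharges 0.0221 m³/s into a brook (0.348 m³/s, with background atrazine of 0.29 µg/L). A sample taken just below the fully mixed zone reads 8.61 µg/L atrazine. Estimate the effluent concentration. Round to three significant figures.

140 µg/L

Mass balance: 0.3480·0.2900 + 0.02210·Cₑ = 0.3701·8.610
→ Cₑ = (0.3701·8.610 − 0.3480·0.2900) / 0.02210 = 139.6 µg/L.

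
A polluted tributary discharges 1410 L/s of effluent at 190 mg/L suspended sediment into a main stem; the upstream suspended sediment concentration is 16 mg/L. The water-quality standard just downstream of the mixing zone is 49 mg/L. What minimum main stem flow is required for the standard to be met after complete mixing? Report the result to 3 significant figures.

Set C_mix = 49: (Q·16.00 + 1410·190.0) / (Q + 1410) = 49
→ Q = 1410·(190.0 − 49)/(49 − 16.00) = 6025 L/s.

6020 L/s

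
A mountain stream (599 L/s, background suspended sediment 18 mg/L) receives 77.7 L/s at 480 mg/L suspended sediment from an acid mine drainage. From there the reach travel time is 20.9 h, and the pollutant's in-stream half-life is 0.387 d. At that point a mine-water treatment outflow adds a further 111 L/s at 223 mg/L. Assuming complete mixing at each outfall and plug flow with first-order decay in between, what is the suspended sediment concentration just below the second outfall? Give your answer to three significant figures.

44.3 mg/L

Mass balance: C = (599.0·18.00 + 77.70·480.0) / 676.7 = 48080/676.7 = 71.05 mg/L; combined flow 676.7 L/s.
Half-life 0.387 d → k = ln 2 / 0.387 = 1.791 d⁻¹.
Decay over the reach: 71.05·exp(−kt) = 71.05·0.2102 = 14.93 mg/L.
At the second outfall, C = (676.7·14.93 + 111.0·223.0) / (676.7 + 111.0) = 44.25 mg/L.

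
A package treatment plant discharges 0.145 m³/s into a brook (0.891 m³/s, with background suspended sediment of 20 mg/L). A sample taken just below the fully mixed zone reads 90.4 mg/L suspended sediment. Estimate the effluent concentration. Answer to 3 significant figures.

Mass balance: 0.8910·20.00 + 0.1450·Cₑ = 1.036·90.40
→ Cₑ = (1.036·90.40 − 0.8910·20.00) / 0.1450 = 523.0 mg/L.

523 mg/L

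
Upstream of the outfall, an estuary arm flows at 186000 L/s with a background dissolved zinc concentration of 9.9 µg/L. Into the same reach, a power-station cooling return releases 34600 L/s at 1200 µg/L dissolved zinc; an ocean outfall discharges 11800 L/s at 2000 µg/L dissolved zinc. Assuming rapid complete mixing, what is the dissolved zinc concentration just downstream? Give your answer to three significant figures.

Mixed concentration C = ΣQC/ΣQ = (186000·9.900 + 34600·1200 + 11800·2000) / 232400 = 66960000/232400 = 288.1 µg/L.

288 µg/L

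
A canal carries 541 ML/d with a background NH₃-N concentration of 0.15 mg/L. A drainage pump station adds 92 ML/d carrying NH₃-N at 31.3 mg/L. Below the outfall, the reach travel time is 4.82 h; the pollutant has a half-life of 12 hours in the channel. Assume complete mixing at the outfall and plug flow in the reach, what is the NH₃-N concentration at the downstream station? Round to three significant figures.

Flow-weighted average: C = (541.0·0.1500 + 92.00·31.30) / 633.0 = 2961/633.0 = 4.677 mg/L.
Half-life 12 h → k = ln 2 / 12 = 0.05776 h⁻¹ = 1.386 d⁻¹.
First-order decay: C = 4.677·exp(−k·t) = 4.677·0.7570 = 3.541 mg/L.

3.54 mg/L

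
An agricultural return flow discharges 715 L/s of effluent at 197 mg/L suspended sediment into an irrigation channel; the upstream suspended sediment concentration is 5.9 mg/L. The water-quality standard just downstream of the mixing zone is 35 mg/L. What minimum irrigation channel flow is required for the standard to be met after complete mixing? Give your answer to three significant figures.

Set C_mix = 35: (Q·5.900 + 715.0·197.0) / (Q + 715.0) = 35
→ Q = 715.0·(197.0 − 35)/(35 − 5.900) = 3980 L/s.

3980 L/s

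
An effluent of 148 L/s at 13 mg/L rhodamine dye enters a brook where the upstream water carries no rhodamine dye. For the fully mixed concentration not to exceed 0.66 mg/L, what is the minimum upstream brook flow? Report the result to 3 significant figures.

2770 L/s

Set C_mix = 0.66: (Q·0 + 148.0·13.00) / (Q + 148.0) = 0.66
→ Q = 148.0·(13.00 − 0.66)/(0.66 − 0) = 2767 L/s.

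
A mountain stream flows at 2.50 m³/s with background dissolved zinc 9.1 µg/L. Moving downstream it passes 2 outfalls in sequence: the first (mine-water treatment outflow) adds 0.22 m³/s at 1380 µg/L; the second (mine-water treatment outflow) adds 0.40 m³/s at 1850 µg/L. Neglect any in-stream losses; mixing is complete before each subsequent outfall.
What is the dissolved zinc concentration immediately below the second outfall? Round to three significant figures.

After outfall 1: Q = 2.500 + 0.2200 = 2.720 m³/s; C = (2.500·9.100 + 0.2200·1380)/2.720 = 120.0 µg/L.
After outfall 2: Q = 2.720 + 0.4000 = 3.120 m³/s; C = (2.720·120.0 + 0.4000·1850)/3.120 = 341.8 µg/L.

342 µg/L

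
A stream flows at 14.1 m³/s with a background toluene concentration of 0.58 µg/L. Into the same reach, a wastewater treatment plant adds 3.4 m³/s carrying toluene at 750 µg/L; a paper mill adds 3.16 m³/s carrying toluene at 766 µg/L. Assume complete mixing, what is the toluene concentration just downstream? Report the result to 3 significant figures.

After mixing, C = (14.10·0.5800 + 3.400·750.0 + 3.160·766.0) / 20.66 = 4979/20.66 = 241.0 µg/L.

241 µg/L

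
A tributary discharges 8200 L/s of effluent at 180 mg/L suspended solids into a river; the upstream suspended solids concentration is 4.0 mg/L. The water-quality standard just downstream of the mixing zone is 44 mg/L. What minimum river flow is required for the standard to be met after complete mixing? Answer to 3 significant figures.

Set C_mix = 44: (Q·4.000 + 8200·180.0) / (Q + 8200) = 44
→ Q = 8200·(180.0 − 44)/(44 − 4.000) = 27880 L/s.

27900 L/s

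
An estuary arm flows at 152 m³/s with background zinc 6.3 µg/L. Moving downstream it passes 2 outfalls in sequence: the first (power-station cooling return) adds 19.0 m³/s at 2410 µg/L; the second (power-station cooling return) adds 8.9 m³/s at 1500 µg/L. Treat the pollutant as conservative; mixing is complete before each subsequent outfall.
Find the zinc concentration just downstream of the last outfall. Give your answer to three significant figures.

334 µg/L

After outfall 1: Q = 152.0 + 19.00 = 171.0 m³/s; C = (152.0·6.300 + 19.00·2410)/171.0 = 273.4 µg/L.
After outfall 2: Q = 171.0 + 8.900 = 179.9 m³/s; C = (171.0·273.4 + 8.900·1500)/179.9 = 334.1 µg/L.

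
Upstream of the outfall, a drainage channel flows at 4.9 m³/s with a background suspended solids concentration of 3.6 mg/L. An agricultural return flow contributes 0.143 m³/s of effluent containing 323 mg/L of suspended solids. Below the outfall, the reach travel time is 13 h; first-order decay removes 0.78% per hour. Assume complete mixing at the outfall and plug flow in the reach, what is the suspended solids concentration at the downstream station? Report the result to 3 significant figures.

11.4 mg/L

Conservation of mass: C = (4.900·3.600 + 0.1430·323.0) / 5.043 = 63.83/5.043 = 12.66 mg/L.
0.78%/h lost → k = −ln(1 − 0.0078) = 0.007831 h⁻¹.
After decay, C = 12.66 × e^(−kt) = 12.66 × 0.9032 = 11.43 mg/L.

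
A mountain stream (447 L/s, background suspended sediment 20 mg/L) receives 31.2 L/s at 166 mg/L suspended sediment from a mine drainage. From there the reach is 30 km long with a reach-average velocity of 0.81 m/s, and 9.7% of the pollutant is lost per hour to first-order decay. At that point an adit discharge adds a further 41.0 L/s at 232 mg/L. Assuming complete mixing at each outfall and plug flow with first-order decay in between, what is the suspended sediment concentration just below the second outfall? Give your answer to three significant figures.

27.8 mg/L

Flow-weighted average: C = (447.0·20.00 + 31.20·166.0) / 478.2 = 14120/478.2 = 29.53 mg/L; combined flow 478.2 L/s.
Travel time t = 30·1000 / 0.81 = 37040 s = 10.29 h.
9.7%/h lost → k = −ln(1 − 0.097) = 0.1020 h⁻¹.
Applying C = C₀e^(−kt): 29.53 × 0.3500 = 10.34 mg/L.
At the second outfall, C = (478.2·10.34 + 41.00·232.0) / (478.2 + 41.00) = 27.84 mg/L.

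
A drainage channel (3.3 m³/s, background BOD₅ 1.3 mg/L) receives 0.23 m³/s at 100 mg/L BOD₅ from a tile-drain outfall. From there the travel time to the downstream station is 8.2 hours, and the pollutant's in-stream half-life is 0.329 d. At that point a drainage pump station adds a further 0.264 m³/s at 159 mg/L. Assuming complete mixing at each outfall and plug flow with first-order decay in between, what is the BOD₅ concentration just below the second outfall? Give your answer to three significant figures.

14.6 mg/L

Mixed concentration C = ΣQC/ΣQ = (3.300·1.300 + 0.2300·100.0) / 3.530 = 27.29/3.530 = 7.731 mg/L; combined flow 3.530 m³/s.
Half-life 0.329 d → k = ln 2 / 0.329 = 2.107 d⁻¹.
Decay over the reach: 7.731·exp(−kt) = 7.731·0.4868 = 3.764 mg/L.
At the second outfall, C = (3.530·3.764 + 0.2640·159.0) / (3.530 + 0.2640) = 14.57 mg/L.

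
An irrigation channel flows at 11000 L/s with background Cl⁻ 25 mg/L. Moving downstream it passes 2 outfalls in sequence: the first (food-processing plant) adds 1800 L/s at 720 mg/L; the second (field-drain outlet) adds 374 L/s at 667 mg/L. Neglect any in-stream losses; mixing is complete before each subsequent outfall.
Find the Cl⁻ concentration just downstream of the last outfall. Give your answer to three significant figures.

After outfall 1: Q = 11000 + 1800 = 12800 L/s; C = (11000·25.00 + 1800·720.0)/12800 = 122.7 mg/L.
After outfall 2: Q = 12800 + 374.0 = 13170 L/s; C = (12800·122.7 + 374.0·667.0)/13170 = 138.2 mg/L.

138 mg/L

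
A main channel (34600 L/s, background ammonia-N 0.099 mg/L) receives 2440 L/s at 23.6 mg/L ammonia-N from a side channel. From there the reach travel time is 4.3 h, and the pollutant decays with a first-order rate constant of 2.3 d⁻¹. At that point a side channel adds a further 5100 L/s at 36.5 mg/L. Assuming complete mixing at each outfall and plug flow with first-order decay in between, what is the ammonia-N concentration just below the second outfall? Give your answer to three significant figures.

5.38 mg/L

After mixing, C = (34600·0.09900 + 2440·23.60) / 37040 = 61010/37040 = 1.647 mg/L; combined flow 37040 L/s.
First-order decay: C = 1.647·exp(−k·t) = 1.647·0.6623 = 1.091 mg/L.
At the second outfall, C = (37040·1.091 + 5100·36.50) / (37040 + 5100) = 5.376 mg/L.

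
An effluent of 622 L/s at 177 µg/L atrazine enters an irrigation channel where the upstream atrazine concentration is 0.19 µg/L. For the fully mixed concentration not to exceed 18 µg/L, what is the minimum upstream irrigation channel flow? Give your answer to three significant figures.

Set C_mix = 18: (Q·0.1900 + 622.0·177.0) / (Q + 622.0) = 18
→ Q = 622.0·(177.0 − 18)/(18 − 0.1900) = 5553 L/s.

5550 L/s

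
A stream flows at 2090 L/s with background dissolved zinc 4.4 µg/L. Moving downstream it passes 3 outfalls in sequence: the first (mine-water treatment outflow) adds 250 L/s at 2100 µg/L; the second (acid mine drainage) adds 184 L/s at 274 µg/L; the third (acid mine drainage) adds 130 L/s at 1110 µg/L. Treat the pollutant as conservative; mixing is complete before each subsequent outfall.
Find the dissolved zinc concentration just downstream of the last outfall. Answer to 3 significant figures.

Below outfall 1: Q → 2340 L/s, C = (2090·4.400 + 250.0·2100)/2340 = 228.3 µg/L.
Below outfall 2: Q → 2524 L/s, C = (2340·228.3 + 184.0·274.0)/2524 = 231.6 µg/L.
Below outfall 3: Q → 2654 L/s, C = (2524·231.6 + 130.0·1110)/2654 = 274.6 µg/L.

275 µg/L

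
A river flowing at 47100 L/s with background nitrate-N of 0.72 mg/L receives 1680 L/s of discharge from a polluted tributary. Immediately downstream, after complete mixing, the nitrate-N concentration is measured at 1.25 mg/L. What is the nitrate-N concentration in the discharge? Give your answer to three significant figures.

Mass balance: 47100·0.7200 + 1680·Cₑ = 48780·1.250
→ Cₑ = (48780·1.250 − 47100·0.7200) / 1680 = 16.11 mg/L.

16.1 mg/L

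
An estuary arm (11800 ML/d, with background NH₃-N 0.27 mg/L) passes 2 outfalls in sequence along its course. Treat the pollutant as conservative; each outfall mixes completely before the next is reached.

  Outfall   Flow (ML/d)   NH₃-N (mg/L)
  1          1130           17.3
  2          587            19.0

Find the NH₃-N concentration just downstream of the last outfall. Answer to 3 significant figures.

After outfall 1: Q = 11800 + 1130 = 12930 ML/d; C = (11800·0.2700 + 1130·17.30)/12930 = 1.758 mg/L.
After outfall 2: Q = 12930 + 587.0 = 13520 ML/d; C = (12930·1.758 + 587.0·19.00)/13520 = 2.507 mg/L.

2.51 mg/L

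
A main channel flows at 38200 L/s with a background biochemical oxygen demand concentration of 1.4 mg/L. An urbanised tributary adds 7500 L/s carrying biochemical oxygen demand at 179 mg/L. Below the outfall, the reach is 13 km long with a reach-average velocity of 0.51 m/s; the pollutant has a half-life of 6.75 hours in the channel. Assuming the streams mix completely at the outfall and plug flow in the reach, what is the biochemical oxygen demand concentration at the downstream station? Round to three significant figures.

14.8 mg/L

Flow-weighted average: C = (38200·1.400 + 7500·179.0) / 45700 = 1396000/45700 = 30.55 mg/L.
Travel time t = 13·1000 / 0.51 = 25490 s = 7.081 h.
Half-life 6.75 h → k = ln 2 / 6.75 = 0.1027 h⁻¹ = 2.465 d⁻¹.
Applying C = C₀e^(−kt): 30.55 × 0.4833 = 14.76 mg/L.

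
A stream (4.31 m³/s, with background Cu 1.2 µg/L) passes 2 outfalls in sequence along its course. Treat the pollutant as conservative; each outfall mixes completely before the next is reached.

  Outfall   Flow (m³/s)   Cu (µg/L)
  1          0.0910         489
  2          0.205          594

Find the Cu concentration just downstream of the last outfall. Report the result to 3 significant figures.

Below outfall 1: Q → 4.401 m³/s, C = (4.310·1.200 + 0.09100·489.0)/4.401 = 11.29 µg/L.
Below outfall 2: Q → 4.606 m³/s, C = (4.401·11.29 + 0.2050·594.0)/4.606 = 37.22 µg/L.

37.2 µg/L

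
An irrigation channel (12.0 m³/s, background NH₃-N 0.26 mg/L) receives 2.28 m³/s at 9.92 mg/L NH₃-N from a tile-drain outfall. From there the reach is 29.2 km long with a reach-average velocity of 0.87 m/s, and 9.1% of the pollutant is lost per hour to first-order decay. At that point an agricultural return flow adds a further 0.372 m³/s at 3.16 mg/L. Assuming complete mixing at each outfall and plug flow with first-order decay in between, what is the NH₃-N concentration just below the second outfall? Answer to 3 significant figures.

0.802 mg/L

Conservation of mass: C = (12.00·0.2600 + 2.280·9.920) / 14.28 = 25.74/14.28 = 1.802 mg/L; combined flow 14.28 m³/s.
Travel time t = 29.2·1000 / 0.87 = 33560 s = 9.323 h.
9.1%/h lost → k = −ln(1 − 0.091) = 0.09541 h⁻¹.
After decay, C = 1.802 × e^(−kt) = 1.802 × 0.4109 = 0.7405 mg/L.
Second outfall: C = (14.28·0.7405 + 0.3720·3.160)/14.65 = 0.8019 mg/L.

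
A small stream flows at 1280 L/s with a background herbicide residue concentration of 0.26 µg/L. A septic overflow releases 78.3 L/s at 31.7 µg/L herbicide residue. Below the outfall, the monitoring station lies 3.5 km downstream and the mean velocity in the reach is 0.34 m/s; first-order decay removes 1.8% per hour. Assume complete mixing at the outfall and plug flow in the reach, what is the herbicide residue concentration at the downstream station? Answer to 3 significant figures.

1.97 µg/L

After mixing, C = (1280·0.2600 + 78.30·31.70) / 1358 = 2815/1358 = 2.072 µg/L.
Travel time t = 3.5·1000 / 0.34 = 10290 s = 2.859 h.
1.8%/h lost → k = −ln(1 − 0.018) = 0.01816 h⁻¹.
First-order decay: C = 2.072·exp(−k·t) = 2.072·0.9494 = 1.967 µg/L.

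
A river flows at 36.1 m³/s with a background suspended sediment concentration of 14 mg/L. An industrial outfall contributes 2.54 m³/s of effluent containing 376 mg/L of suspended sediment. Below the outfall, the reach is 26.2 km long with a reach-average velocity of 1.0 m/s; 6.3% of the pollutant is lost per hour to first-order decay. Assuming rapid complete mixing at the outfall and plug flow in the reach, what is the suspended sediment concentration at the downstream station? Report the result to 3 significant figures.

23.5 mg/L

Mixed concentration C = ΣQC/ΣQ = (36.10·14.00 + 2.540·376.0) / 38.64 = 1460/38.64 = 37.80 mg/L.
Travel time t = 26.2·1000 / 1.0 = 26200 s = 7.278 h.
6.3%/h lost → k = −ln(1 − 0.063) = 0.06507 h⁻¹.
Applying C = C₀e^(−kt): 37.80 × 0.6228 = 23.54 mg/L.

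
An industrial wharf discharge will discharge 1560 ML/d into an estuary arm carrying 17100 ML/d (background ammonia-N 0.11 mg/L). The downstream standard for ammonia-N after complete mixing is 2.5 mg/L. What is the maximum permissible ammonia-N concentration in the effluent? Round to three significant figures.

At the limit, (Qr·Cr + Qe·Cₑ)/(Qr + Qe) = 2.5:
Cₑ = (18660·2.5 − 17100·0.1100) / 1560 = 28.70 mg/L.

28.7 mg/L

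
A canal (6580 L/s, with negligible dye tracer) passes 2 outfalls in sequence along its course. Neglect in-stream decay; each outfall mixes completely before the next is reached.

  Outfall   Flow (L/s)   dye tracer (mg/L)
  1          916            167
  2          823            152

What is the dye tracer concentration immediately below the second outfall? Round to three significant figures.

After outfall 1: Q = 6580 + 916.0 = 7496 L/s; C = (6580·0 + 916.0·167.0)/7496 = 20.41 mg/L.
After outfall 2: Q = 7496 + 823.0 = 8319 L/s; C = (7496·20.41 + 823.0·152.0)/8319 = 33.43 mg/L.

33.4 mg/L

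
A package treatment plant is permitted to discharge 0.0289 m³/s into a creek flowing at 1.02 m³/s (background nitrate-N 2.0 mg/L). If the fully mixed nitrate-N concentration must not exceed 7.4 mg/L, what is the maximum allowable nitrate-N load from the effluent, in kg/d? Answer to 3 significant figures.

494 kg/d

Mass balance at the limit: 1.020·2.000 + 0.02890·Cₑ = 1.049·7.4 → Cₑ = 198.0 mg/L.
Load = 0.02890 m³/s × 198.0 g/m³ × 86 400 s/d = 494.4 kg/d.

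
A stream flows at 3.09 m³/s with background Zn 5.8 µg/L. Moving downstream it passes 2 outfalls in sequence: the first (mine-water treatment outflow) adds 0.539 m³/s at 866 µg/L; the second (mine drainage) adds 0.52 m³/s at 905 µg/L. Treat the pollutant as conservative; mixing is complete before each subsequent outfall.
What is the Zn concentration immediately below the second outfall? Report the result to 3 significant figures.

Below outfall 1: Q → 3.629 m³/s, C = (3.090·5.800 + 0.5390·866.0)/3.629 = 133.6 µg/L.
Below outfall 2: Q → 4.149 m³/s, C = (3.629·133.6 + 0.5200·905.0)/4.149 = 230.2 µg/L.

230 µg/L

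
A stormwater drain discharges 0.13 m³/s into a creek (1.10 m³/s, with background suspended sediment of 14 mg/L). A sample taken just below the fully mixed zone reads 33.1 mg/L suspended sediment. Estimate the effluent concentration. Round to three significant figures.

195 mg/L

Mass balance: 1.100·14.00 + 0.1300·Cₑ = 1.230·33.10
→ Cₑ = (1.230·33.10 − 1.100·14.00) / 0.1300 = 194.7 mg/L.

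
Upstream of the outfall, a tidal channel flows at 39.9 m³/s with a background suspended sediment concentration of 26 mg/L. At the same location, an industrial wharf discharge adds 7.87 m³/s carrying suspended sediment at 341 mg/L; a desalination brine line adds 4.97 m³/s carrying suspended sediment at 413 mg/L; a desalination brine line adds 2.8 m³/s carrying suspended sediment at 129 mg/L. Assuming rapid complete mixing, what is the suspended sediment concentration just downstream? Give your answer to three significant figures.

Mixed concentration C = ΣQC/ΣQ = (39.90·26.00 + 7.870·341.0 + 4.970·413.0 + 2.800·129.0) / 55.54 = 6135/55.54 = 110.5 mg/L.

110 mg/L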